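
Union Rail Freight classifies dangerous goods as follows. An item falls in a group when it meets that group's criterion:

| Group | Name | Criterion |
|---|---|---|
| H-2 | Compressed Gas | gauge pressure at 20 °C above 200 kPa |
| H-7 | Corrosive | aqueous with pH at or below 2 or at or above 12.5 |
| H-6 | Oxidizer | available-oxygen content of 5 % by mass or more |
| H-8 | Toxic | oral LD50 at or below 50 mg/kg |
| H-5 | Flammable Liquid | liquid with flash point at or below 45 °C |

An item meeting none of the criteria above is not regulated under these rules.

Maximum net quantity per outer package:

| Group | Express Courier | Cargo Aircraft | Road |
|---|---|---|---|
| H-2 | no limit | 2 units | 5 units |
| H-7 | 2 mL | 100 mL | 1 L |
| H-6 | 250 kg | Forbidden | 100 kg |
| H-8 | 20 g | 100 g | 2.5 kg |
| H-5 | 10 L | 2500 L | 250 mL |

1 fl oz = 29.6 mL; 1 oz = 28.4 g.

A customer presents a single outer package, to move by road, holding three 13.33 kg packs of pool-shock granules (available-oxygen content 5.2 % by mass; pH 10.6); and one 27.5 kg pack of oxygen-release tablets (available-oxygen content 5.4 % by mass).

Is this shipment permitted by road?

The pool-shock granules have available-oxygen content 5.2 % by mass, which is ≥ 5 % by mass, so they are Group H-6 (Oxidizer).
With available-oxygen content 5.4 % by mass (≥ 5 % by mass), the oxygen-release tablets fall in Group H-6.
Group H-6 net quantity: (three 13.33 kg packs = 39.99 kg) + 27.5 kg = 67.49 kg.
67.49 kg is within the road limit of 100 kg for Group H-6.

Yes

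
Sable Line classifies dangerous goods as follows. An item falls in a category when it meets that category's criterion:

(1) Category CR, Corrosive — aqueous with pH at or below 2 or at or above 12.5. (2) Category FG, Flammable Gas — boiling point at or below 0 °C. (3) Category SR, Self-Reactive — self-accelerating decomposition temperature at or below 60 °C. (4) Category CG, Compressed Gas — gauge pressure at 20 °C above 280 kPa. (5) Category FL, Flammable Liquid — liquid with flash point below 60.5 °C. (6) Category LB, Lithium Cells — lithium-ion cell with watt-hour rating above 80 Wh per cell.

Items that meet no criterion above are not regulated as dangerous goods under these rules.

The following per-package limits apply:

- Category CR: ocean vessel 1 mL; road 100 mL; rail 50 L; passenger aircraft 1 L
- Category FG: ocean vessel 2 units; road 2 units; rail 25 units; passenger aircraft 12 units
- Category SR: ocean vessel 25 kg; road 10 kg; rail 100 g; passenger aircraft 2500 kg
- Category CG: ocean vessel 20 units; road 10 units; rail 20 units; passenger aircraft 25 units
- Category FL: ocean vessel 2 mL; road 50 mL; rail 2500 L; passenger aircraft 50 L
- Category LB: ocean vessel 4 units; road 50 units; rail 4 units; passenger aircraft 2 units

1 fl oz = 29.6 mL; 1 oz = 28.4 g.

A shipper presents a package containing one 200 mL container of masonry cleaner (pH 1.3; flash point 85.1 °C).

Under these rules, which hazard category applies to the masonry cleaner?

Category CR

pH 1.3 meets the Category CR criterion (Corrosive), so the masonry cleaner is Category CR.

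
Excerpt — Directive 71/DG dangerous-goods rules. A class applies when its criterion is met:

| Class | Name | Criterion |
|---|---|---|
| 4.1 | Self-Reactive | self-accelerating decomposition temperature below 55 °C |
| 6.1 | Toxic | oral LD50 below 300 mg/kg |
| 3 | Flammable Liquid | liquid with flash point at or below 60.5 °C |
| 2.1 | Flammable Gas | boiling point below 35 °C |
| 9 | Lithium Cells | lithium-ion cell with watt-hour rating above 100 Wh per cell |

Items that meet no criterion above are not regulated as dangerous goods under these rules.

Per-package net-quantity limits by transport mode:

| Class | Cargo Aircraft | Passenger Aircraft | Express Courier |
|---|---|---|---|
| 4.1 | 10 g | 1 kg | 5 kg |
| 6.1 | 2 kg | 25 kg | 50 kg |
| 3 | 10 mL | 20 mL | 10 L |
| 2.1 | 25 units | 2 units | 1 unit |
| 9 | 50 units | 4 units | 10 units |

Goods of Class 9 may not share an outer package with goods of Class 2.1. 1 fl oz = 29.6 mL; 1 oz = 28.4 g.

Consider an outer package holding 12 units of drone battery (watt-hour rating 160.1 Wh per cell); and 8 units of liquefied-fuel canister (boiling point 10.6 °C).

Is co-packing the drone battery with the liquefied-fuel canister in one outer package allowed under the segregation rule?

Watt-hour rating 160.1 Wh per cell meets the Class 9 criterion (Lithium Cells), so the drone battery is Class 9.
With boiling point 10.6 °C (< 35 °C), the liquefied-fuel canister falls in Class 2.1.
Class 9 and Class 2.1 may not share an outer package.

No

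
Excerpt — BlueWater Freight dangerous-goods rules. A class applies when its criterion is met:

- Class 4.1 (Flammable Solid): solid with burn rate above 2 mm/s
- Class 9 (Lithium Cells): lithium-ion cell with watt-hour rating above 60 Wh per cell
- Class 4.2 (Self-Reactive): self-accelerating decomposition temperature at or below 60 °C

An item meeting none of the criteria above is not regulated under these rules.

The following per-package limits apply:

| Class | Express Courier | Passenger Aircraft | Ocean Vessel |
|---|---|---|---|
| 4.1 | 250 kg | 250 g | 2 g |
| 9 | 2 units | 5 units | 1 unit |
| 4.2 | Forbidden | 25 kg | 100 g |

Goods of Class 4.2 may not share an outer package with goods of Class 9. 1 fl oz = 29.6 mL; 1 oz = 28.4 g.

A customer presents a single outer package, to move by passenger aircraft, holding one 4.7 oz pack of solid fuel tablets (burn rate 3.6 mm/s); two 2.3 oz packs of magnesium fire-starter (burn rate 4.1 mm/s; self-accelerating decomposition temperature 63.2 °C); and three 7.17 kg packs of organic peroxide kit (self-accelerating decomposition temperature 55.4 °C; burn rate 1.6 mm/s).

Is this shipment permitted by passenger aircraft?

No

The solid fuel tablets have burn rate 3.6 mm/s, which is > 2 mm/s, so they are Class 4.1 (Flammable Solid).
Magnesium fire-starter: burn rate 4.1 mm/s > 2 mm/s → Class 4.1 (Flammable Solid).
The organic peroxide kit has self-accelerating decomposition temperature 55.4 °C, which is ≤ 60 °C, so it is Class 4.2 (Self-Reactive).
Class 4.2 quantity: three 7.17 kg packs = 21.51 kg.
21.51 kg ≤ 25 kg (passenger aircraft limit, Class 4.2) — within limit.
Total Class 4.1: (one 4.7 oz pack = 133.48 g) + (two 2.3 oz packs = 130.64 g) = 264.12 g.
That exceeds the Class 4.1 passenger aircraft limit of 250 g.
The segregation rule (Class 4.2 with Class 9) does not apply to Class 4.2 with Class 4.1.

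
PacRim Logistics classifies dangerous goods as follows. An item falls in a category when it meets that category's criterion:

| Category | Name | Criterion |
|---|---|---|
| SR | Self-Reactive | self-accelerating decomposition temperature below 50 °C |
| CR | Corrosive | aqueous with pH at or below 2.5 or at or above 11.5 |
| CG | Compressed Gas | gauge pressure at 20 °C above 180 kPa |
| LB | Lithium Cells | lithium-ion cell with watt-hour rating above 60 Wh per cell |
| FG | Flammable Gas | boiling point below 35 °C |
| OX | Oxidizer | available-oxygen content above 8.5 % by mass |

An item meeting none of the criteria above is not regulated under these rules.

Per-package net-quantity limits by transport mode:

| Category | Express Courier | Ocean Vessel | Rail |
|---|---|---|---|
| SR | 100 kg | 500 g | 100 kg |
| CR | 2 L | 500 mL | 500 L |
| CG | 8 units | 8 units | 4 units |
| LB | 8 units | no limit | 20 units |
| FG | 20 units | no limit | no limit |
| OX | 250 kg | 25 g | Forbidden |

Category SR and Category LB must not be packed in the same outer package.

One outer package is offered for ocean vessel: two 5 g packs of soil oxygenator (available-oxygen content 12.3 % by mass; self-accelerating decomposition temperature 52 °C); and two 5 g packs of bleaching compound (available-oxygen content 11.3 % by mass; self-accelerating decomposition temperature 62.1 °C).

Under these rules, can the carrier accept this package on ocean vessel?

Yes

Soil oxygenator: available-oxygen content 12.3 % by mass > 8.5 % by mass → Category OX (Oxidizer).
Bleaching compound: available-oxygen content 11.3 % by mass > 8.5 % by mass → Category OX (Oxidizer).
Total Category OX: (two 5 g packs = 10 g) + (two 5 g packs = 10 g) = 20 g.
20 g ≤ 25 g (ocean vessel limit, Category OX) — within limit.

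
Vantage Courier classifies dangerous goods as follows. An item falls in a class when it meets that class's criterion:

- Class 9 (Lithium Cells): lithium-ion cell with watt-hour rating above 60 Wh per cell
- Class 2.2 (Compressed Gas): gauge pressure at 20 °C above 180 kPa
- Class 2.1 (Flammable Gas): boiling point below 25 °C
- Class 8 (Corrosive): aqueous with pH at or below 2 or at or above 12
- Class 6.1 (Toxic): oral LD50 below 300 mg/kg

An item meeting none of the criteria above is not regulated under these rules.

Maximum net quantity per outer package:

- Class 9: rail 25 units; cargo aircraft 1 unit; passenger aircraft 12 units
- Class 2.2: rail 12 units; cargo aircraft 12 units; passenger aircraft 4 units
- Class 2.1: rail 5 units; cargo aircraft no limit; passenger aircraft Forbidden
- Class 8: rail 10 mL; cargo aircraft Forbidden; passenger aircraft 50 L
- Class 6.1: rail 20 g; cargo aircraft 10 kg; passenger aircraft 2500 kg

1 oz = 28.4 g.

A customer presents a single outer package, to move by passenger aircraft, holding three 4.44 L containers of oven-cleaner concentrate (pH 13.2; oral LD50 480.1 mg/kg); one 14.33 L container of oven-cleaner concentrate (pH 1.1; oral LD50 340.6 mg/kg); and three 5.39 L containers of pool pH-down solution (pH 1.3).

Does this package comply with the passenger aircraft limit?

Yes

With pH 13.2 (≥ 12), the oven-cleaner concentrate falls in Class 8.
The oven-cleaner concentrate has pH 1.1, which is ≤ 2, so it is Class 8 (Corrosive).
Pool pH-down solution: pH 1.3 ≤ 2 → Class 8 (Corrosive).
Total Class 8: (three 4.44 L containers = 13.32 L) + 14.33 L + (three 5.39 L containers = 16.17 L) = 43.82 L.
43.82 L is within the passenger aircraft limit of 50 L for Class 8.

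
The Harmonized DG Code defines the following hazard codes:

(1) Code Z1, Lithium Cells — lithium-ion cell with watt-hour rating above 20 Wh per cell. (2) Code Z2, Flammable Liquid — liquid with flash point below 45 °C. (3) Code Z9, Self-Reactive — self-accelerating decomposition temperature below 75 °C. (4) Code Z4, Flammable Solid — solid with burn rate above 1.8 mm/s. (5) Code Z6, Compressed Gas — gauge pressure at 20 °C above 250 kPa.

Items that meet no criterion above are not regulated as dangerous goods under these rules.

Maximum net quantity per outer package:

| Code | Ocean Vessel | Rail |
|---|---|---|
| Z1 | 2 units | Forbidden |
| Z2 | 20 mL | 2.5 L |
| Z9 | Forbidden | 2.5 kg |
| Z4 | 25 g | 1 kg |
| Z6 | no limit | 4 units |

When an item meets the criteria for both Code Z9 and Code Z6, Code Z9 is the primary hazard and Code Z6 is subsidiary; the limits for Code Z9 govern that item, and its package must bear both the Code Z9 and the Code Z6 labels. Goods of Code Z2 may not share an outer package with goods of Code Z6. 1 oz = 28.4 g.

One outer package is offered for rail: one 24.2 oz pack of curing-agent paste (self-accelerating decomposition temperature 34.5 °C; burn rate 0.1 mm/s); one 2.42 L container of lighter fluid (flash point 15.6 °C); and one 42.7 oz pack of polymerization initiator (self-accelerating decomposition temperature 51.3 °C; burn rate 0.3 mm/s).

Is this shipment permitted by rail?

Yes

With self-accelerating decomposition temperature 34.5 °C (< 75 °C), the curing-agent paste falls in Code Z9.
Lighter fluid: flash point 15.6 °C < 45 °C → Code Z2 (Flammable Liquid).
Polymerization initiator: self-accelerating decomposition temperature 51.3 °C < 75 °C → Code Z9 (Self-Reactive).
Code Z2 quantity: 2.42 L.
2.42 L ≤ 2.5 L (rail limit, Code Z2) — within limit.
Total Code Z9: (one 24.2 oz pack = 687.28 g) + (one 42.7 oz pack = 1212.68 g) = 1899.96 g.
1899.96 g ≤ 2.5 kg (rail limit, Code Z9) — within limit.
The segregation rule (Code Z2 with Code Z6) does not apply to Code Z2 with Code Z9.
Every hazard code is within its rail limit and no segregation rule is violated.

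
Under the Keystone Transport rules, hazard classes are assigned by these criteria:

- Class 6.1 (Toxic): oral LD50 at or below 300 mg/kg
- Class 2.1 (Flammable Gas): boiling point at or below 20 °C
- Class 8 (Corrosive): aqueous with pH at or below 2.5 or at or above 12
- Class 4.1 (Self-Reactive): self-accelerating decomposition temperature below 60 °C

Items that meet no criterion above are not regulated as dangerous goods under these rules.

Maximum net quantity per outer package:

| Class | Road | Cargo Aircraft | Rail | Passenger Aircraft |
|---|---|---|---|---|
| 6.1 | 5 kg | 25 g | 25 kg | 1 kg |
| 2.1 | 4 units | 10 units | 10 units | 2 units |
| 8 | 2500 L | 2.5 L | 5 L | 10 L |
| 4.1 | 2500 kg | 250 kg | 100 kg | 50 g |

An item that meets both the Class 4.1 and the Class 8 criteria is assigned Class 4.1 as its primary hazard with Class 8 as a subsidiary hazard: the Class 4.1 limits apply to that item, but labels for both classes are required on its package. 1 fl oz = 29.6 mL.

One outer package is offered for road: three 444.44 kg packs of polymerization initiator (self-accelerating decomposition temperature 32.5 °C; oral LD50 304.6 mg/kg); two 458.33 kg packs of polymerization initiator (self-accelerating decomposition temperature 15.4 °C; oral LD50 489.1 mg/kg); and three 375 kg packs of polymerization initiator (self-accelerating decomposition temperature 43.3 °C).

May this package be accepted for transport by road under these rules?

Polymerization initiator: self-accelerating decomposition temperature 32.5 °C < 60 °C → Class 4.1 (Self-Reactive).
Self-accelerating decomposition temperature 15.4 °C meets the Class 4.1 criterion (Self-Reactive), so the polymerization initiator is Class 4.1.
The polymerization initiator has self-accelerating decomposition temperature 43.3 °C, which is < 60 °C, so it is Class 4.1 (Self-Reactive).
Total Class 4.1: (three 444.44 kg packs = 1333.32 kg) + (two 458.33 kg packs = 916.66 kg) + (three 375 kg packs = 1125 kg) = 3374.98 kg.
3374.98 kg > 2500 kg (road limit, Class 4.1) — over the limit.

No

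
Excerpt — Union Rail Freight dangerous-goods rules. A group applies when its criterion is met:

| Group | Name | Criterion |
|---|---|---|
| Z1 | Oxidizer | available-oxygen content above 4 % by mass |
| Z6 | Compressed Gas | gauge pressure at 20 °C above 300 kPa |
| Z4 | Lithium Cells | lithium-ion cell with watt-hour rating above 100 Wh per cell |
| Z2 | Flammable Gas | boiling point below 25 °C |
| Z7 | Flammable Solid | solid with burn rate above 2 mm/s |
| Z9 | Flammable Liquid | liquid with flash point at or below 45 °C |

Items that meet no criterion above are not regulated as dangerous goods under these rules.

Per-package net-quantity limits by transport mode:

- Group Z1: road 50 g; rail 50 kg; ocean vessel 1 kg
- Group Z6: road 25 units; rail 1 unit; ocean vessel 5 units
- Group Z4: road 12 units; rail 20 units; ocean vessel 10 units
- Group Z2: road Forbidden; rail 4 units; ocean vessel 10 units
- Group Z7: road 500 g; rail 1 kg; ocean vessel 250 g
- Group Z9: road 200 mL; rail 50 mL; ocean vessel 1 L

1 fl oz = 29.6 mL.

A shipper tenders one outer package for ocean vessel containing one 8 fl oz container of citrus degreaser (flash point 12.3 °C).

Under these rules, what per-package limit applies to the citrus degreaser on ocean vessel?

1 L

The citrus degreaser has flash point 12.3 °C, which is ≤ 45 °C, so it is Group Z9 (Flammable Liquid).
The ocean vessel limit for Group Z9 is 1 L.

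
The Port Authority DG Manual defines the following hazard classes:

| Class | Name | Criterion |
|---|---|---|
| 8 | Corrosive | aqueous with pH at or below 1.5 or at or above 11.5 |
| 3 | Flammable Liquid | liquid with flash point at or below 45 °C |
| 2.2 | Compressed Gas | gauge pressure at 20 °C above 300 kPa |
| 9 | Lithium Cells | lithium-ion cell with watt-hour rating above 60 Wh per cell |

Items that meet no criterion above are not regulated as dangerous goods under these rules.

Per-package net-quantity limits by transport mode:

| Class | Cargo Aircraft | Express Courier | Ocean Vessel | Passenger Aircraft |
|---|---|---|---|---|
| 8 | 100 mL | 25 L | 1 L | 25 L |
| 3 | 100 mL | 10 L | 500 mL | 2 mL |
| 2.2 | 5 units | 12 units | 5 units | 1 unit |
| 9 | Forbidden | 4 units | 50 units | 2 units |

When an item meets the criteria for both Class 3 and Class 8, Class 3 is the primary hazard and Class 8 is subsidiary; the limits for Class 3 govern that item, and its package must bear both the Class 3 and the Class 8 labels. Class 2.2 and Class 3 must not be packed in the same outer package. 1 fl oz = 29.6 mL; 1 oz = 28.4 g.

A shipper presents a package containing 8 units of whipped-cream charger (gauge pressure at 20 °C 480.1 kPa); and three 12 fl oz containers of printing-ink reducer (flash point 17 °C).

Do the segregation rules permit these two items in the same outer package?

No

Gauge pressure at 20 °C 480.1 kPa meets the Class 2.2 criterion (Compressed Gas), so the whipped-cream charger is Class 2.2.
Flash point 17 °C meets the Class 3 criterion (Flammable Liquid), so the printing-ink reducer is Class 3.
Class 2.2 and Class 3 may not share an outer package.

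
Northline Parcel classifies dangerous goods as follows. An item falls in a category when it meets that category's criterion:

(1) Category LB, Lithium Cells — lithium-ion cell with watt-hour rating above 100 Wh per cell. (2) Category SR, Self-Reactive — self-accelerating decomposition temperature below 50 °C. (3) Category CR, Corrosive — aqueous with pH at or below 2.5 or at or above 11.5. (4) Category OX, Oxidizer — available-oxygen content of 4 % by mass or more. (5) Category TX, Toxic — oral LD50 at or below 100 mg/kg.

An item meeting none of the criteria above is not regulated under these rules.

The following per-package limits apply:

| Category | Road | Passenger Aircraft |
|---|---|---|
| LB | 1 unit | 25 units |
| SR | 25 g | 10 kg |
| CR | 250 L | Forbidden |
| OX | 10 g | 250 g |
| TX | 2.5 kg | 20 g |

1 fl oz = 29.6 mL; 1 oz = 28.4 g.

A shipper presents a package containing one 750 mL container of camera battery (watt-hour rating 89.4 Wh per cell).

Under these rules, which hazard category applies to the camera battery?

Not regulated

watt-hour rating 89.4 Wh per cell is not above 100 Wh per cell, so Category LB does not apply.
No criterion is met, so the item is not regulated.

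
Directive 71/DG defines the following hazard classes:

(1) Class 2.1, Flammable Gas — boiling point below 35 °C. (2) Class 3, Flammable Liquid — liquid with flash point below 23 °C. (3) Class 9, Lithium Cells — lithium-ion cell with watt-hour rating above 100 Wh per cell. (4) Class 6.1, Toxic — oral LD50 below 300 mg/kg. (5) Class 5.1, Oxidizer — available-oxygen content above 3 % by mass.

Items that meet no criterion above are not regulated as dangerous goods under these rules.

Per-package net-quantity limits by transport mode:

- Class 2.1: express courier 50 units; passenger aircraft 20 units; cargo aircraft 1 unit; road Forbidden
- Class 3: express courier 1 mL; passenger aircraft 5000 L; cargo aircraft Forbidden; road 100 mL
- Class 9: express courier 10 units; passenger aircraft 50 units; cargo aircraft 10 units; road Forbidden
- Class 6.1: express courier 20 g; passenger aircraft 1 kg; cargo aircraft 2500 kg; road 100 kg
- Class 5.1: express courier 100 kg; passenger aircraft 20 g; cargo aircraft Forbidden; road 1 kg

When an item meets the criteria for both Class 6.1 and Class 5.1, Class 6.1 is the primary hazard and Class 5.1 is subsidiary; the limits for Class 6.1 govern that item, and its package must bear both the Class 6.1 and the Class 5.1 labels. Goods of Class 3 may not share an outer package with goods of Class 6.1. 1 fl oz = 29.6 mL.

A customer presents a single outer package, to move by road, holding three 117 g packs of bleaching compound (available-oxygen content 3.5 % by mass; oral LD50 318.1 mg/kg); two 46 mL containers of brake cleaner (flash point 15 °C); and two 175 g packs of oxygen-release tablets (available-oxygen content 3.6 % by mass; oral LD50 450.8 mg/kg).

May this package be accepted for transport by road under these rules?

Yes

With available-oxygen content 3.5 % by mass (> 3 % by mass), the bleaching compound falls in Class 5.1.
Flash point 15 °C meets the Class 3 criterion (Flammable Liquid), so the brake cleaner is Class 3.
With available-oxygen content 3.6 % by mass (> 3 % by mass), the oxygen-release tablets fall in Class 5.1.
Class 5.1 net quantity: (three 117 g packs = 351 g) + (two 175 g packs = 350 g) = 701 g.
701 g is within the road limit of 1 kg for Class 5.1.
Class 3 quantity: two 46 mL containers = 92 mL.
92 mL ≤ 100 mL (road limit, Class 3) — within limit.
The segregation rule (Class 3 with Class 6.1) does not apply to Class 5.1 with Class 3.
Every hazard class is within its road limit and no segregation rule is violated.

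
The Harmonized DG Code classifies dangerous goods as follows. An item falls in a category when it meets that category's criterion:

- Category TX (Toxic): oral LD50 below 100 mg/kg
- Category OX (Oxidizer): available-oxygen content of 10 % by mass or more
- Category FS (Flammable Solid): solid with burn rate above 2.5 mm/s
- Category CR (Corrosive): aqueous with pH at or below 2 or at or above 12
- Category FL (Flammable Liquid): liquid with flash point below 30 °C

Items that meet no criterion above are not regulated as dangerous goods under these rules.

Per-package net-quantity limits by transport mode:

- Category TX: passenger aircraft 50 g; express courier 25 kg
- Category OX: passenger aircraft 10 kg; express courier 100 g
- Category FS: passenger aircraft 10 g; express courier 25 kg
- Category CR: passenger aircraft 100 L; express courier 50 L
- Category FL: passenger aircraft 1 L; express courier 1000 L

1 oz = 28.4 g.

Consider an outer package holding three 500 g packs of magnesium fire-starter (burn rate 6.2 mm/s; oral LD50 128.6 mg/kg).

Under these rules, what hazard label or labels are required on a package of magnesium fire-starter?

Category FS

The magnesium fire-starter has burn rate 6.2 mm/s, which is > 2.5 mm/s, so it is Category FS (Flammable Solid).
Only the Category FS label is required.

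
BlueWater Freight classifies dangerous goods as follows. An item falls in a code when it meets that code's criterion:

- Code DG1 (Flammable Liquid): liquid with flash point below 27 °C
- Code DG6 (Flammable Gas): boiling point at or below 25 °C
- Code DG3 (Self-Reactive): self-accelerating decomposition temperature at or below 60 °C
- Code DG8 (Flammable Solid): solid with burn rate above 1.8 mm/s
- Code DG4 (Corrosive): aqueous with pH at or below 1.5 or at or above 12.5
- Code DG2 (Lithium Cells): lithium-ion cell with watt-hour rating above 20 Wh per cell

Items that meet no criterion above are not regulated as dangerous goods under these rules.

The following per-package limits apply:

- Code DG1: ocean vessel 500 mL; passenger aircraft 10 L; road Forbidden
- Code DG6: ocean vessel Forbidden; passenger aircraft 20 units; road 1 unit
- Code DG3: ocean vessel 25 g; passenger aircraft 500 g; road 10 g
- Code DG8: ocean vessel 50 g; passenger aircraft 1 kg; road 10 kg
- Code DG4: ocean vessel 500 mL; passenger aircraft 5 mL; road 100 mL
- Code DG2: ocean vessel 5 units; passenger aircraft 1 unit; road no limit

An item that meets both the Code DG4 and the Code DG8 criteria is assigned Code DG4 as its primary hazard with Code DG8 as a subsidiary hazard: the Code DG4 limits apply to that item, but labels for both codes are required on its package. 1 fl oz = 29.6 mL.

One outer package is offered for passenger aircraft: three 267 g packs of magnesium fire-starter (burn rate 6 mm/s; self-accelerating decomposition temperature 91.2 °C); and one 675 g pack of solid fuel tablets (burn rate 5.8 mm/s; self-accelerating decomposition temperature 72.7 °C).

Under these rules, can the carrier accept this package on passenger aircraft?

Magnesium fire-starter: burn rate 6 mm/s > 1.8 mm/s → Code DG8 (Flammable Solid).
Burn rate 5.8 mm/s meets the Code DG8 criterion (Flammable Solid), so the solid fuel tablets are Code DG8.
Code DG8 net quantity: (three 267 g packs = 801 g) + 675 g = 1.476 kg.
1.476 kg > 1 kg (passenger aircraft limit, Code DG8) — over the limit.

No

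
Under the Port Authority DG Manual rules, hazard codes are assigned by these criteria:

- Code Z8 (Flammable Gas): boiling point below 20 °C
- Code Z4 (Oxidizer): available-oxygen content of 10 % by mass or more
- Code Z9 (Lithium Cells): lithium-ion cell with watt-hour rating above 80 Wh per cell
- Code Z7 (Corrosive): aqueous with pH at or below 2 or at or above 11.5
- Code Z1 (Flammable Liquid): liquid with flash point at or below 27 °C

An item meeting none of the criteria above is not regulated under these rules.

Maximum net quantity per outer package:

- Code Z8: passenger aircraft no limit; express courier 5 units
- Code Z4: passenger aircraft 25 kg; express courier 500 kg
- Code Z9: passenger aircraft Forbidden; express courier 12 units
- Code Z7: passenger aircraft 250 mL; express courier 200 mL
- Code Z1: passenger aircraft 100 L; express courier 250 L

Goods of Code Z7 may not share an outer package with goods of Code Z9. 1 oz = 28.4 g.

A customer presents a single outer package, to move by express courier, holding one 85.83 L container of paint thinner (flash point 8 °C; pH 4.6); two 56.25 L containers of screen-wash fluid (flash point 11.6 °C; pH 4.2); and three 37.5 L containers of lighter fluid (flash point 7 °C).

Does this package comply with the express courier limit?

Paint thinner: flash point 8 °C ≤ 27 °C → Code Z1 (Flammable Liquid).
With flash point 11.6 °C (≤ 27 °C), the screen-wash fluid falls in Code Z1.
With flash point 7 °C (≤ 27 °C), the lighter fluid falls in Code Z1.
Total Code Z1: 85.83 L + (two 56.25 L containers = 112.5 L) + (three 37.5 L containers = 112.5 L) = 310.83 L.
310.83 L > 250 L (express courier limit, Code Z1) — over the limit.

No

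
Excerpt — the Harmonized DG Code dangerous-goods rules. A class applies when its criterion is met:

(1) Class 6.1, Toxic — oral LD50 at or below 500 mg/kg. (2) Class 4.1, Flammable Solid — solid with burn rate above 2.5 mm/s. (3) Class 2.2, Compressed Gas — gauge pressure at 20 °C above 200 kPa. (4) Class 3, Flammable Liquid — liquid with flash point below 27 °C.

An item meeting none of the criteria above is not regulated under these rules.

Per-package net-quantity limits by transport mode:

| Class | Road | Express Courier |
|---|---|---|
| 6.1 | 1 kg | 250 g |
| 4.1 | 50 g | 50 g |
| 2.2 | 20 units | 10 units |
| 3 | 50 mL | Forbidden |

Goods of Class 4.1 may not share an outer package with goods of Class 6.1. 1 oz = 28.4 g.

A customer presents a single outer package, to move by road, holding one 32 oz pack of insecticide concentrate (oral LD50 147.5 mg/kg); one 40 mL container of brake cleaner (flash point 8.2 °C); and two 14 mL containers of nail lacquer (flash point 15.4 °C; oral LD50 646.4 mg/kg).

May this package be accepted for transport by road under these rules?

No

Insecticide concentrate: oral LD50 147.5 mg/kg ≤ 500 mg/kg → Class 6.1 (Toxic).
Flash point 8.2 °C meets the Class 3 criterion (Flammable Liquid), so the brake cleaner is Class 3.
The nail lacquer has flash point 15.4 °C, which is < 27 °C, so it is Class 3 (Flammable Liquid).
Total Class 3: 40 mL + (two 14 mL containers = 28 mL) = 68 mL.
68 mL > 50 mL (road limit, Class 3) — over the limit.
Class 6.1 quantity: one 32 oz pack = 908.8 g.
That is within the Class 6.1 road limit of 1 kg.
The segregation rule (Class 4.1 with Class 6.1) does not apply to Class 3 with Class 6.1.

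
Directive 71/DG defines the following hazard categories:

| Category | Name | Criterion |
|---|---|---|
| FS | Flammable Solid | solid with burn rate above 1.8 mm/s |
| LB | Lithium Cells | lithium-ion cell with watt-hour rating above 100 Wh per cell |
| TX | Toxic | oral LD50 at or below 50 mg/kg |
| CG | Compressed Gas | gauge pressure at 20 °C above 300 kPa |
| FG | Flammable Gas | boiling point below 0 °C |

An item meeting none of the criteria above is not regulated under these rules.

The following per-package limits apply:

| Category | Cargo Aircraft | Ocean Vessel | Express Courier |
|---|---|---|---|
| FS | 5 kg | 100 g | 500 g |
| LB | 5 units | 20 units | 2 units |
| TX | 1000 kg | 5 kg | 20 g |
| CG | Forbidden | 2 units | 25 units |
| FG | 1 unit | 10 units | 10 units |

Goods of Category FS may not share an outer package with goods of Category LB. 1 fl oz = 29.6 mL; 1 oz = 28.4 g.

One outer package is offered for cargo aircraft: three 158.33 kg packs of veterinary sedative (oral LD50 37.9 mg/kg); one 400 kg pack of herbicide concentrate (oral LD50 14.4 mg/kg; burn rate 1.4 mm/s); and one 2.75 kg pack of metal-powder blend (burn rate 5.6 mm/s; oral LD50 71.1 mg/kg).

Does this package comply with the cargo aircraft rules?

Yes

The veterinary sedative has oral LD50 37.9 mg/kg, which is ≤ 50 mg/kg, so it is Category TX (Toxic).
The herbicide concentrate has oral LD50 14.4 mg/kg, which is ≤ 50 mg/kg, so it is Category TX (Toxic).
Burn rate 5.6 mm/s meets the Category FS criterion (Flammable Solid), so the metal-powder blend is Category FS.
Total Category TX: (three 158.33 kg packs = 474.99 kg) + 400 kg = 874.99 kg.
874.99 kg ≤ 1000 kg (cargo aircraft limit, Category TX) — within limit.
Category FS quantity: 2.75 kg.
2.75 kg ≤ 5 kg (cargo aircraft limit, Category FS) — within limit.
The segregation rule (Category FS with Category LB) does not apply to Category TX with Category FS.
Every hazard category is within its cargo aircraft limit and no segregation rule is violated.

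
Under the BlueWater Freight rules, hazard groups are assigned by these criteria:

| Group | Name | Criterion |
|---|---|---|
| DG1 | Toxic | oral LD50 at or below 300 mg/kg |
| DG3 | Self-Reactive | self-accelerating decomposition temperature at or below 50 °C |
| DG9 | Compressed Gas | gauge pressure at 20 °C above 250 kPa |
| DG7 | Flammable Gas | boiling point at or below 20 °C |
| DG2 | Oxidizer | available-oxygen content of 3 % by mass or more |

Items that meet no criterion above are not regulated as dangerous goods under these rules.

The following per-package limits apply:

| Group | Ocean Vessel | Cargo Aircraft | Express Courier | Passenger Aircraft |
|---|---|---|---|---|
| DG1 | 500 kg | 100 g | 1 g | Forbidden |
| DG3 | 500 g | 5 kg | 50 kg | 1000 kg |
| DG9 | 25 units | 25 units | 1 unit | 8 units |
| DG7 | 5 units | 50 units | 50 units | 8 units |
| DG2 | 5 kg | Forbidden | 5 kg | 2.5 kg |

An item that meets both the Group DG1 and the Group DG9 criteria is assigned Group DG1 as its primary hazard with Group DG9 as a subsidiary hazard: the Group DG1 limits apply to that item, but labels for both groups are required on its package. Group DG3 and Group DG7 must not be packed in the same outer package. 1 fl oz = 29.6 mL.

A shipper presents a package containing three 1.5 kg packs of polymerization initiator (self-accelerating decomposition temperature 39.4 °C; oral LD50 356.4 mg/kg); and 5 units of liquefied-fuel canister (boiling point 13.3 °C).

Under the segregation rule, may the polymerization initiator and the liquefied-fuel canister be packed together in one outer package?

Polymerization initiator: self-accelerating decomposition temperature 39.4 °C ≤ 50 °C → Group DG3 (Self-Reactive).
The liquefied-fuel canister has boiling point 13.3 °C, which is ≤ 20 °C, so it is Group DG7 (Flammable Gas).
Group DG3 and Group DG7 may not share an outer package.

No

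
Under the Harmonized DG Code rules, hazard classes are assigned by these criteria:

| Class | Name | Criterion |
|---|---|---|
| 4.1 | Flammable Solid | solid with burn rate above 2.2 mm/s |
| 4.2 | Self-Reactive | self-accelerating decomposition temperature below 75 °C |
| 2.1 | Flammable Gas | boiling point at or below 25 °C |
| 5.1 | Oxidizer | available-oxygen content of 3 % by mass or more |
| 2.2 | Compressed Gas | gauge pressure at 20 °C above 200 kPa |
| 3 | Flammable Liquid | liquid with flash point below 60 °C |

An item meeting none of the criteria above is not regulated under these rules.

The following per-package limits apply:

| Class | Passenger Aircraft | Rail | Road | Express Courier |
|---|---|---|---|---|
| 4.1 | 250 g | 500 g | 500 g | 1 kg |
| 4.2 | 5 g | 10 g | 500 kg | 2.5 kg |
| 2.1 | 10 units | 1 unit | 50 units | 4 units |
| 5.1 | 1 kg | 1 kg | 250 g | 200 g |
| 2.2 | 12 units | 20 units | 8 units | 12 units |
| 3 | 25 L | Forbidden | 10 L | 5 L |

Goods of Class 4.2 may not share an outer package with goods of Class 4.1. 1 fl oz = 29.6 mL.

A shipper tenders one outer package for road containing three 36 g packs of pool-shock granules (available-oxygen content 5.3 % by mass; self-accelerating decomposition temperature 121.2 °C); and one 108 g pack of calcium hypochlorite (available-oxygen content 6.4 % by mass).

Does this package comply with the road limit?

Yes

The pool-shock granules have available-oxygen content 5.3 % by mass, which is ≥ 3 % by mass, so they are Class 5.1 (Oxidizer).
Calcium hypochlorite: available-oxygen content 6.4 % by mass ≥ 3 % by mass → Class 5.1 (Oxidizer).
Total Class 5.1: (three 36 g packs = 108 g) + 108 g = 216 g.
That is within the Class 5.1 road limit of 250 g.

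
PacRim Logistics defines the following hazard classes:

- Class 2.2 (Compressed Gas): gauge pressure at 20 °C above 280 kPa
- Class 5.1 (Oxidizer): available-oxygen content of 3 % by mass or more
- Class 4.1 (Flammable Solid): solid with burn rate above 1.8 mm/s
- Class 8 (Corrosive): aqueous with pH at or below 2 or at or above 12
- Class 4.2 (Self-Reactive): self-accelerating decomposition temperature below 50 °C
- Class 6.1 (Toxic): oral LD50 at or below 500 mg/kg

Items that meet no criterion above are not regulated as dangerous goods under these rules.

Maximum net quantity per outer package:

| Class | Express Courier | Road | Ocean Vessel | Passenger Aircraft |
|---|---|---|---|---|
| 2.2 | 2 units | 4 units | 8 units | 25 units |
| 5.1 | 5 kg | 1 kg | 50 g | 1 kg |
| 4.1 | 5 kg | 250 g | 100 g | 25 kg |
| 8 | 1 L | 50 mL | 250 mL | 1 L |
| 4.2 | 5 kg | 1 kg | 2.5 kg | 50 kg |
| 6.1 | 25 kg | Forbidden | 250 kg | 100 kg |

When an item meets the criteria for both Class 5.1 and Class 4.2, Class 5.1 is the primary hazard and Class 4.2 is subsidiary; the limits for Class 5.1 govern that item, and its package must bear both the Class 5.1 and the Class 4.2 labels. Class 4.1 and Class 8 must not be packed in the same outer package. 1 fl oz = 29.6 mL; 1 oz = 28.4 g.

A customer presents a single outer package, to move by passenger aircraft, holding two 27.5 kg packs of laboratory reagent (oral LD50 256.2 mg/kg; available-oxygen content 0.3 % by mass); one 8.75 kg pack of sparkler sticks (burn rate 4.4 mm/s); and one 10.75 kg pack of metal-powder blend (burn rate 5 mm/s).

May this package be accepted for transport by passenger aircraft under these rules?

Yes

Oral LD50 256.2 mg/kg meets the Class 6.1 criterion (Toxic), so the laboratory reagent is Class 6.1.
Sparkler sticks: burn rate 4.4 mm/s > 1.8 mm/s → Class 4.1 (Flammable Solid).
With burn rate 5 mm/s (> 1.8 mm/s), the metal-powder blend falls in Class 4.1.
Total Class 4.1: 8.75 kg + 10.75 kg = 19.5 kg.
19.5 kg is within the passenger aircraft limit of 25 kg for Class 4.1.
Class 6.1 quantity: two 27.5 kg packs = 55 kg.
That is within the Class 6.1 passenger aircraft limit of 100 kg.
The segregation rule (Class 4.1 with Class 8) does not apply to Class 4.1 with Class 6.1.
Every hazard class is within its passenger aircraft limit and no segregation rule is violated.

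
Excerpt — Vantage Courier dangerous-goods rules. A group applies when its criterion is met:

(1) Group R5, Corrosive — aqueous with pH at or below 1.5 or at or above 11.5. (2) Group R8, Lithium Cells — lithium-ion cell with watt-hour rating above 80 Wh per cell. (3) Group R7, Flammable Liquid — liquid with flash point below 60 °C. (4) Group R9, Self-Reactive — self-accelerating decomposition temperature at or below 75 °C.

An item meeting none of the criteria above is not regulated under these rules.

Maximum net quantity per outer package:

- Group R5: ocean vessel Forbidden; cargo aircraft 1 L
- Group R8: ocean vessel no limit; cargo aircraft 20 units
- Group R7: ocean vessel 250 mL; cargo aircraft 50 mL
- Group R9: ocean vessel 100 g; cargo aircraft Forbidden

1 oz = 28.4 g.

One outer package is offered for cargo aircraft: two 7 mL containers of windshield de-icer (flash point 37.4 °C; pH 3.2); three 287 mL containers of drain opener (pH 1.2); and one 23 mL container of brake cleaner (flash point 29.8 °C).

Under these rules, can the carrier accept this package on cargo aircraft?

Yes

Flash point 37.4 °C meets the Group R7 criterion (Flammable Liquid), so the windshield de-icer is Group R7.
pH 1.2 meets the Group R5 criterion (Corrosive), so the drain opener is Group R5.
The brake cleaner has flash point 29.8 °C, which is < 60 °C, so it is Group R7 (Flammable Liquid).
Total Group R7: (two 7 mL containers = 14 mL) + 23 mL = 37 mL.
37 mL ≤ 50 mL (cargo aircraft limit, Group R7) — within limit.
Group R5 quantity: three 287 mL containers = 861 mL.
That is within the Group R5 cargo aircraft limit of 1 L.
Every hazard group is within its cargo aircraft limit and no segregation rule is violated.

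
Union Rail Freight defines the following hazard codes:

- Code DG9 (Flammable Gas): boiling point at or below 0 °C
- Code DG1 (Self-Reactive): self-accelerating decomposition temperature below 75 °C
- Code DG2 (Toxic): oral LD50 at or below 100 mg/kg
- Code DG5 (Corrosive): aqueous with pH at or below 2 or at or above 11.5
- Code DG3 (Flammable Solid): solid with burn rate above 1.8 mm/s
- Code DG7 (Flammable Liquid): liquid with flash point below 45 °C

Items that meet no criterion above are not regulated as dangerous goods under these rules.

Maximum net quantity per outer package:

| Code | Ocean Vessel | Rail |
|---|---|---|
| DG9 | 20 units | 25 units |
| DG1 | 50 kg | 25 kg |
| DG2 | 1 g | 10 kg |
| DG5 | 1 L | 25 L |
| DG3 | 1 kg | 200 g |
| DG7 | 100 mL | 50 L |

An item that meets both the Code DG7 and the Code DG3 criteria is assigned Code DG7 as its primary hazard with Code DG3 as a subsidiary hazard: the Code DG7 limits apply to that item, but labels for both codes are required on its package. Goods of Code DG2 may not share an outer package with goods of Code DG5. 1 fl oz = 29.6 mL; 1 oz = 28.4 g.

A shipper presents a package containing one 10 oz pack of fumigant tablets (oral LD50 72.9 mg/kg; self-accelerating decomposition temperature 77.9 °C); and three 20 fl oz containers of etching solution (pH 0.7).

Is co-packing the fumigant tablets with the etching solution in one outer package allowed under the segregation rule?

No

Oral LD50 72.9 mg/kg meets the Code DG2 criterion (Toxic), so the fumigant tablets are Code DG2.
Etching solution: pH 0.7 ≤ 2 → Code DG5 (Corrosive).
Code DG2 and Code DG5 may not share an outer package.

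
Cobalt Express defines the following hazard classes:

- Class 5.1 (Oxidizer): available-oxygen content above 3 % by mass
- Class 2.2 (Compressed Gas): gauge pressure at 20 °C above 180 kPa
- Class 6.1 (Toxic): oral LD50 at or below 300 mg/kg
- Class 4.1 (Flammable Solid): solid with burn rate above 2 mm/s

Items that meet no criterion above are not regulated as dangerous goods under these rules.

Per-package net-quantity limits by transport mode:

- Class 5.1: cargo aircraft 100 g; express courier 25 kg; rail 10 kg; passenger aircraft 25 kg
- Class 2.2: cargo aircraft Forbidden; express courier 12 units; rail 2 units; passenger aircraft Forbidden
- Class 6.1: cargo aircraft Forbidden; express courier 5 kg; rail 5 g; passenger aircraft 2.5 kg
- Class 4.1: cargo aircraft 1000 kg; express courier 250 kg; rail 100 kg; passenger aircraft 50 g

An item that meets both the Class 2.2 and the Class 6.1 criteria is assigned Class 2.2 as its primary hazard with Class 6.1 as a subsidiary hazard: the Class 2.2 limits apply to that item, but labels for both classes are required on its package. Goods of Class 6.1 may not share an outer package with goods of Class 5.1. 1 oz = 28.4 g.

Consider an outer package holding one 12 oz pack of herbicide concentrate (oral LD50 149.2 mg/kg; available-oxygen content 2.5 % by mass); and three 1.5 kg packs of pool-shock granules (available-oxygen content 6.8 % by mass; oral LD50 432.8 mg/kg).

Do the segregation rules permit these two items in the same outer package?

The herbicide concentrate has oral LD50 149.2 mg/kg, which is ≤ 300 mg/kg, so it is Class 6.1 (Toxic).
Pool-shock granules: available-oxygen content 6.8 % by mass > 3 % by mass → Class 5.1 (Oxidizer).
Class 6.1 and Class 5.1 may not share an outer package.

No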